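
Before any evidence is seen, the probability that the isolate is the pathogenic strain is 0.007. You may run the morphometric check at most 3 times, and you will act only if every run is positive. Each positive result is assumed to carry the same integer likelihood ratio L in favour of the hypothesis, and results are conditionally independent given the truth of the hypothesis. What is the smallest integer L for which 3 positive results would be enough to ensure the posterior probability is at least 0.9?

11

Prior odds = 0.007/0.993 = 7/993.
Target odds = 0.9/0.1 = 9.
Need L³ ≥ 9 ÷ (7/993) = 8937/7.
10³ = 1000 < 8937/7 ≤ 1331 = 11³, so L = 11.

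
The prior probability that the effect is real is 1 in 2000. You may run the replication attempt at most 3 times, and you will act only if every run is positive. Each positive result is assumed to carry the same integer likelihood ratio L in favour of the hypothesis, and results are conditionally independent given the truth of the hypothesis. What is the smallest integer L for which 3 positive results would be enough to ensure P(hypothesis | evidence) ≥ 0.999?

126

Prior odds = 0.0005/0.9995 = 1/1999.
Target odds = 0.999/0.001 = 999.
Need L³ ≥ 999 ÷ (1/1999) = 1997001.
125³ = 1953125 < 1997001 ≤ 2000376 = 126³, so L = 126.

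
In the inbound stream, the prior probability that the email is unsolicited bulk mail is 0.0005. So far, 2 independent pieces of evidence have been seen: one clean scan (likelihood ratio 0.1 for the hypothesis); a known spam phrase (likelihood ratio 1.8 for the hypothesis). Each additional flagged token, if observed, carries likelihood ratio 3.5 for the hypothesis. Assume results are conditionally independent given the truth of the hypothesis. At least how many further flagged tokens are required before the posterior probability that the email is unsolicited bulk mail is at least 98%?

Prior odds = 0.0005/0.9995 = 1/1999.
Combined Bayes factor of the evidence already in hand = 0.1 × 1.8 = 0.18.
Odds after that evidence = (1/1999) × 0.18 = 9/99950.
Target odds = 0.98/0.02 = 49.
Need 3.5ⁿ ≥ 49 ÷ (9/99950) = 4897550/9.
3.5¹⁰ = 282475249/1024 falls short of 4897550/9 but 3.5¹¹ ≈965492 reaches it, so n = 11.

11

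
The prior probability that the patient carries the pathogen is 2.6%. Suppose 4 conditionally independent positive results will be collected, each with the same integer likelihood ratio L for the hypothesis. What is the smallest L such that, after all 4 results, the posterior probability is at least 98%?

7

Prior odds = 0.026/0.974 = 13/487.
Target odds = 0.98/0.02 = 49.
Need L⁴ ≥ 49 ÷ (13/487) = 23863/13.
6⁴ = 1296 < 23863/13 ≤ 2401 = 7⁴, so L = 7.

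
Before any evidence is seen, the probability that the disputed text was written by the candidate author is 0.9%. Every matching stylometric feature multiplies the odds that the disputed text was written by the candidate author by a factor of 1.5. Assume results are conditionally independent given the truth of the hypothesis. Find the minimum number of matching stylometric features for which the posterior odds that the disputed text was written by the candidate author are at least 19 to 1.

Prior odds = 0.009/0.991 = 9/991.
Likelihood ratio per matching stylometric feature = 1.5.
Target odds = 19.
Require 1.5ⁿ ≥ 19 ÷ (9/991) = 18829/9.
1.5¹⁸ = 387420489/262144 falls short of 18829/9 but 1.5¹⁹ ≈2216.84 reaches it, so n = 19.

19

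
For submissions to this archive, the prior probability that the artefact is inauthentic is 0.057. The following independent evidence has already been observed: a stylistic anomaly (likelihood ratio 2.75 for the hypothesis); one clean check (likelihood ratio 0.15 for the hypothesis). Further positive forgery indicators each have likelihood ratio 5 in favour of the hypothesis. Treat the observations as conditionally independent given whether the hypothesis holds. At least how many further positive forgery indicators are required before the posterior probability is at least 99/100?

6

Prior odds = 0.057/0.943 = 57/943.
Combined Bayes factor of the evidence already in hand = 2.75 × 0.15 = 0.4125.
Odds after that evidence = (57/943) × 0.4125 = 1881/75440.
Target odds = 0.99/0.01 = 99.
Need 5ⁿ ≥ 99 ÷ (1881/75440) = 75440/19.
5⁵ = 3125 falls short of 75440/19 but 5⁶ = 15625 reaches it, so n = 6.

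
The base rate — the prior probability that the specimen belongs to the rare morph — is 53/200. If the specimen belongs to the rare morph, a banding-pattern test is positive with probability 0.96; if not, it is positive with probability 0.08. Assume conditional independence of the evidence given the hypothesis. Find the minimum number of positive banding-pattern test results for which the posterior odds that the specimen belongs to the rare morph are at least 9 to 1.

2

Prior odds = 0.265/0.735 = 53/147.
Likelihood ratio of a positive = 0.96/0.08 = 12.
Target odds = 9.
Require 12ⁿ ≥ 9 ÷ (53/147) = 1323/53.
12¹ = 12 falls short of 1323/53 but 12² = 144 reaches it, so n = 2.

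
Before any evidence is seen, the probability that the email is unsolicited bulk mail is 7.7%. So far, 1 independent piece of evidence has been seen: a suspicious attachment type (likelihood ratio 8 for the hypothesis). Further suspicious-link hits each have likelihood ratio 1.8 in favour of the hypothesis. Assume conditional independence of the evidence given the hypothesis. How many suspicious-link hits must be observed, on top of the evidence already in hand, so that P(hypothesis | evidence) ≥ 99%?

9

Prior odds = 0.077/0.923 = 77/923.
Bayes factor of the evidence already in hand = 8.
Odds after that evidence = (77/923) × 8 = 616/923.
Target odds = 0.99/0.01 = 99.
Need 1.8ⁿ ≥ 99 ÷ (616/923) = 8307/56.
1.8⁸ = 43046721/390625 falls short of 8307/56 but 1.8⁹ = 387420489/1953125 reaches it, so n = 9.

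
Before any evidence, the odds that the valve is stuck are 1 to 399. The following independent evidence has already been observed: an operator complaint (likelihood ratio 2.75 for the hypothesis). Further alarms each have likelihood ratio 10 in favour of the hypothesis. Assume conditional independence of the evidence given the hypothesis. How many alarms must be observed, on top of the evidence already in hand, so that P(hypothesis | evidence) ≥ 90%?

Prior odds = 1/399.
Bayes factor of the evidence already in hand = 2.75.
Odds after that evidence = (1/399) × 2.75 = 11/1596.
Target odds = 0.9/0.1 = 9.
Need 10ⁿ ≥ 9 ÷ (11/1596) = 14364/11.
10³ = 1000 falls short of 14364/11 but 10⁴ = 10000 reaches it, so n = 4.

4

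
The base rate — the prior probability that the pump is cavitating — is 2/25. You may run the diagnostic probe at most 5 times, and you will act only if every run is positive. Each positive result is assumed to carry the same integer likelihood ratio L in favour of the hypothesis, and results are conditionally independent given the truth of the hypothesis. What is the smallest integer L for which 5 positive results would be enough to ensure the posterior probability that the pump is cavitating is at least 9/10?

3

Prior odds = 0.08/0.92 = 2/23.
Target odds = 0.9/0.1 = 9.
Need L⁵ ≥ 9 ÷ (2/23) = 103.5.
2⁵ = 32 < 103.5 ≤ 243 = 3⁵, so L = 3.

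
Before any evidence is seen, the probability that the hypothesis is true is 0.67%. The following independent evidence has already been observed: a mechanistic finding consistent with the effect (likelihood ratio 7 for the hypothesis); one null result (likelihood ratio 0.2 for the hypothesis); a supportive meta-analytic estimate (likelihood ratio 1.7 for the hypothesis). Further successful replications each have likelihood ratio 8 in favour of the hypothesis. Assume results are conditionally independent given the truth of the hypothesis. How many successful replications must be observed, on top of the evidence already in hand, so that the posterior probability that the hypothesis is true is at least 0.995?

5

Prior odds = 0.0067/0.9933 = 67/9933.
Combined Bayes factor of the evidence already in hand = 7 × 0.2 × 1.7 = 2.38.
Odds after that evidence = (67/9933) × 2.38 = 1139/70950.
Target odds = 0.995/0.005 = 199.
Need 8ⁿ ≥ 199 ÷ (1139/70950) = 14119050/1139.
8⁴ = 4096 falls short of 14119050/1139 but 8⁵ = 32768 reaches it, so n = 5.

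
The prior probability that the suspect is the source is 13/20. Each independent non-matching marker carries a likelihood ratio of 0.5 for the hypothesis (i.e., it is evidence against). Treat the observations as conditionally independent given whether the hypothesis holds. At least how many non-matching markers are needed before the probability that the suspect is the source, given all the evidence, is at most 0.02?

Prior odds = 0.65/0.35 = 13/7.
Likelihood ratio per non-matching marker = 0.5.
Target odds: 0.02 ÷ 0.98 = 1/49.
Need (13/7) × 0.5ⁿ ≤ 1/49, i.e. 0.5ⁿ ≤ 1/91.
0.5⁶ = 0.015625 is still above 1/91 but 0.5⁷ = 0.0078125 is at or below it, so n = 7.

7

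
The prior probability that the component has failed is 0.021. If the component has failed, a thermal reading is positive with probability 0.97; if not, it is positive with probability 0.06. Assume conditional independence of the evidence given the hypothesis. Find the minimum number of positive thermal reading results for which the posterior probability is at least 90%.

3

Prior odds = 0.021/0.979 = 21/979.
Likelihood ratio of a positive = 0.97/0.06 = 97/6.
Target posterior odds = 0.9/0.1 = 9.
Require (97/6)ⁿ ≥ 9 ÷ (21/979) = 2937/7.
(97/6)² = 9409/36 falls short of 2937/7 but (97/6)³ = 912673/216 reaches it, so n = 3.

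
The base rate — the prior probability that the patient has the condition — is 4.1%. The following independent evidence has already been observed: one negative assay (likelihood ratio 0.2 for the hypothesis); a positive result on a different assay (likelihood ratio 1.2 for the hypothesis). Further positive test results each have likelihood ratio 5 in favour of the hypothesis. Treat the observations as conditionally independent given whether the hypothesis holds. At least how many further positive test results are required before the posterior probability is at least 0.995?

7

Prior odds = 0.041/0.959 = 41/959.
Combined Bayes factor of the evidence already in hand = 0.2 × 1.2 = 0.24.
Odds after that evidence = (41/959) × 0.24 = 246/23975.
Target odds = 0.995/0.005 = 199.
Need 5ⁿ ≥ 199 ÷ (246/23975) = 4771025/246.
5⁶ = 15625 falls short of 4771025/246 but 5⁷ = 78125 reaches it, so n = 7.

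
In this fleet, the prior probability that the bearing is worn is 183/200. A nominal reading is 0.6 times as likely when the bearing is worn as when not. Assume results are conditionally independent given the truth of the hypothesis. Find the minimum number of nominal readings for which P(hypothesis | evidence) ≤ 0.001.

19

Prior odds: 0.915 ÷ 0.085 = 183/17.
Likelihood ratio per nominal reading = 0.6.
Target odds: 0.001 ÷ 0.999 = 1/999.
Require 0.6ⁿ ≤ 1/999 ÷ (183/17) = 17/182817.
0.6¹⁸ ≈0.00010156 is still above 17/182817 but 0.6¹⁹ ≈6.0936e-05 is at or below it, so n = 19.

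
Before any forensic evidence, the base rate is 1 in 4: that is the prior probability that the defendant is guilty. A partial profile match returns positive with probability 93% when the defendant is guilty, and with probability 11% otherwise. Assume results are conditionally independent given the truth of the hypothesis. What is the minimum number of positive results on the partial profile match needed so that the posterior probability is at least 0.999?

4

Prior odds = 0.25/0.75 = 1/3.
Likelihood ratio of a positive result = 0.93/0.11 = 93/11.
Target posterior odds = 0.999/0.001 = 999.
Need (1/3) × (93/11)ⁿ ≥ 999, i.e. (93/11)ⁿ ≥ 2997.
(93/11)³ = 804357/1331 falls short of 2997 but (93/11)⁴ = 74805201/14641 reaches it, so n = 4.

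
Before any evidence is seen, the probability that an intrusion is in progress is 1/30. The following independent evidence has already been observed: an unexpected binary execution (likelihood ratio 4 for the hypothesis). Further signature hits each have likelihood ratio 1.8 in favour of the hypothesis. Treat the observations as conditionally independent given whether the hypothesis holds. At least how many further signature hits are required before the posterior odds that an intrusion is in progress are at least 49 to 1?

Prior odds = (1/30)/(29/30) = 1/29.
Bayes factor of the evidence already in hand = 4.
Odds after that evidence = (1/29) × 4 = 4/29.
Target odds = 49.
Need 1.8ⁿ ≥ 49 ÷ (4/29) = 355.25.
1.8⁹ = 387420489/1953125 falls short of 355.25 but 1.8¹⁰ ≈357.047 reaches it, so n = 10.

10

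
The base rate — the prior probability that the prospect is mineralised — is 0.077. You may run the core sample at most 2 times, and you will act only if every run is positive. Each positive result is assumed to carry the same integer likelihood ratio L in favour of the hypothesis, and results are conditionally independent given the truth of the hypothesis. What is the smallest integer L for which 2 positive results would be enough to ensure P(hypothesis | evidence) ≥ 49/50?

Prior odds = 0.077/0.923 = 77/923.
Target odds = 0.98/0.02 = 49.
Need L² ≥ 49 ÷ (77/923) = 6461/11.
24² = 576 < 6461/11 ≤ 625 = 25², so L = 25.

25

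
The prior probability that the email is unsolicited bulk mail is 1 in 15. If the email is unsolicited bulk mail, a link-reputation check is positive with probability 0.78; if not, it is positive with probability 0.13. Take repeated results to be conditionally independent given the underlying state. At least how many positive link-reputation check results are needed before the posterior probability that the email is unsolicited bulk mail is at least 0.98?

Prior odds: (1/15) ÷ (14/15) = 1/14.
Likelihood ratio of a positive = 0.78/0.13 = 6.
Target posterior odds = 0.98/0.02 = 49.
Require 6ⁿ ≥ 49 ÷ (1/14) = 686.
6³ = 216 falls short of 686 but 6⁴ = 1296 reaches it, so n = 4.

4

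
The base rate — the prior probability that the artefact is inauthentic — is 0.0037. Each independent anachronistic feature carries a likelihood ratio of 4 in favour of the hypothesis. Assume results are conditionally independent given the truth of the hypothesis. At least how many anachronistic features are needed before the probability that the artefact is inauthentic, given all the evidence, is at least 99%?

Prior odds = 0.0037/0.9963 = 37/9963.
Likelihood ratio per anachronistic feature = 4.
Target posterior odds = 0.99/0.01 = 99.
Need (37/9963) × 4ⁿ ≥ 99, i.e. 4ⁿ ≥ 986337/37.
4⁷ = 16384 falls short of 986337/37 but 4⁸ = 65536 reaches it, so n = 8.

8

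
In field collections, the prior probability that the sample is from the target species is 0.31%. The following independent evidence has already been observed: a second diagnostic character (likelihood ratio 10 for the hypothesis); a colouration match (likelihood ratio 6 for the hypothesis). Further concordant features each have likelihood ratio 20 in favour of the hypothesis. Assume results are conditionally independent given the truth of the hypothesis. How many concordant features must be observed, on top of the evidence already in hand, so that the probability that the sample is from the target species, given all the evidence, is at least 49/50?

Prior odds = 0.0031/0.9969 = 31/9969.
Combined Bayes factor of the evidence already in hand = 10 × 6 = 60.
Odds after that evidence = (31/9969) × 60 = 620/3323.
Target odds = 0.98/0.02 = 49.
Need 20ⁿ ≥ 49 ÷ (620/3323) = 162827/620.
20¹ = 20 falls short of 162827/620 but 20² = 400 reaches it, so n = 2.

2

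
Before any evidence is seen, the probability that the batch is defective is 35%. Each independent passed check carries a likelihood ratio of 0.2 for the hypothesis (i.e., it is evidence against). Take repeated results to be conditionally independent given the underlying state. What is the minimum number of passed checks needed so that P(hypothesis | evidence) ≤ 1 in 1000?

Prior odds = 0.35/0.65 = 7/13.
Likelihood ratio per passed check = 0.2.
Target odds: 0.001 ÷ 0.999 = 1/999.
Require 0.2ⁿ ≤ 1/999 ÷ (7/13) = 13/6993.
0.2³ = 0.008 is still above 13/6993 but 0.2⁴ = 0.0016 is at or below it, so n = 4.

4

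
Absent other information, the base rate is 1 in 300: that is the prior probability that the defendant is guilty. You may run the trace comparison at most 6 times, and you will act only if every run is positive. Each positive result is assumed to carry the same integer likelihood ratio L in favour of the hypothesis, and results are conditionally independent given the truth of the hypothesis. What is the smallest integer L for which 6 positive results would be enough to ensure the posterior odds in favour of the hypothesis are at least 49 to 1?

Prior odds = (1/300)/(299/300) = 1/299.
Target odds = 49.
Need L⁶ ≥ 49 ÷ (1/299) = 14651.
4⁶ = 4096 < 14651 ≤ 15625 = 5⁶, so L = 5.

5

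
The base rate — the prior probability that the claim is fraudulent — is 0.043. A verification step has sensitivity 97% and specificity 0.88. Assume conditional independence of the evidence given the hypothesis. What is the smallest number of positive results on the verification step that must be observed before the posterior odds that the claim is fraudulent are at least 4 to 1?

3

Prior odds = 0.043/0.957 = 43/957.
False-positive rate = 1 − 0.88 = 0.12; likelihood ratio of a positive = 0.97/0.12 = 97/12.
Target odds = 4.
Need (43/957) × (97/12)ⁿ ≥ 4, i.e. (97/12)ⁿ ≥ 3828/43.
(97/12)² = 9409/144 falls short of 3828/43 but (97/12)³ = 912673/1728 reaches it, so n = 3.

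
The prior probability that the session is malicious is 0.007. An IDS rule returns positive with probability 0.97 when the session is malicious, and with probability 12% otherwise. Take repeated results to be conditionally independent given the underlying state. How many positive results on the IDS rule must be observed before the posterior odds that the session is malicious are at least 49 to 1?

5

Prior odds: 0.007 ÷ 0.993 = 7/993.
Likelihood ratio of a positive result = 0.97/0.12 = 97/12.
Target odds = 49.
Require (97/12)ⁿ ≥ 49 ÷ (7/993) = 6951.
(97/12)⁴ = 88529281/20736 falls short of 6951 but (97/12)⁵ ≈34510.6 reaches it, so n = 5.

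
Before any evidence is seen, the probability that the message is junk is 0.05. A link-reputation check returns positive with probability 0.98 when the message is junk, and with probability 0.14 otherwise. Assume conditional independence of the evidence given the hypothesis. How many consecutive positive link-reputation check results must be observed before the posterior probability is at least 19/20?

Prior odds = 0.05/0.95 = 1/19.
Likelihood ratio of a positive result = 0.98/0.14 = 7.
Target odds: 0.95 ÷ 0.05 = 19.
Need (1/19) × 7ⁿ ≥ 19, i.e. 7ⁿ ≥ 361.
7³ = 343 falls short of 361 but 7⁴ = 2401 reaches it, so n = 4.

4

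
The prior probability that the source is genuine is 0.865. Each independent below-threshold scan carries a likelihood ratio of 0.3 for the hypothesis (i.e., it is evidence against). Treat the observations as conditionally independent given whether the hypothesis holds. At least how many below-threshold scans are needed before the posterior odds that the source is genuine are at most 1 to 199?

6

Prior odds = 0.865/0.135 = 173/27.
Likelihood ratio per below-threshold scan = 0.3.
Target odds = 1/199.
Require 0.3ⁿ ≤ 1/199 ÷ (173/27) = 27/34427.
0.3⁵ = 243/100000 is still above 27/34427 but 0.3⁶ = 729/1000000 is at or below it, so n = 6.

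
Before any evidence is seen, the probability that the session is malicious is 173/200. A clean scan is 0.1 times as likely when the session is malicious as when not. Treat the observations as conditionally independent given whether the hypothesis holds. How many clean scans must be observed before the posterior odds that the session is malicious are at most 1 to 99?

3

Prior odds: 0.865 ÷ 0.135 = 173/27.
Likelihood ratio per clean scan = 0.1.
Target odds = 1/99.
Need (173/27) × 0.1ⁿ ≤ 1/99, i.e. 0.1ⁿ ≤ 3/1903.
0.1² = 0.01 is still above 3/1903 but 0.1³ = 0.001 is at or below it, so n = 3.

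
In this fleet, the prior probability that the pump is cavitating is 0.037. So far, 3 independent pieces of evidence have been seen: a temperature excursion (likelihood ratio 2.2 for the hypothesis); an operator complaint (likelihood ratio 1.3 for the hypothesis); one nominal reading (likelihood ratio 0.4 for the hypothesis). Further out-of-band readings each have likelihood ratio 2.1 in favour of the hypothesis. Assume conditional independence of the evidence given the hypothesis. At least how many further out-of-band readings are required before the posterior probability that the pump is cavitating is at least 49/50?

Prior odds = 0.037/0.963 = 37/963.
Combined Bayes factor of the evidence already in hand = 2.2 × 1.3 × 0.4 = 1.144.
Odds after that evidence = (37/963) × 1.144 = 5291/120375.
Target odds = 0.98/0.02 = 49.
Need 2.1ⁿ ≥ 49 ÷ (5291/120375) = 5898375/5291.
2.1⁹ ≈794.28 falls short of 5898375/5291 but 2.1¹⁰ ≈1667.99 reaches it, so n = 10.

10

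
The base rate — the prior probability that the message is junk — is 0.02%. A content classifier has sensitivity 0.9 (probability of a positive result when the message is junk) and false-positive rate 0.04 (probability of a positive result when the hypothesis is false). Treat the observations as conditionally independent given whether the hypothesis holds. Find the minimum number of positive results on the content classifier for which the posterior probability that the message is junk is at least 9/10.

Prior odds: 0.0002 ÷ 0.9998 = 1/4999.
Likelihood ratio of a positive result = 0.9/0.04 = 22.5.
Target posterior odds = 0.9/0.1 = 9.
Require 22.5ⁿ ≥ 9 ÷ (1/4999) = 44991.
22.5³ = 11390.625 falls short of 44991 but 22.5⁴ = 256289.0625 reaches it, so n = 4.

4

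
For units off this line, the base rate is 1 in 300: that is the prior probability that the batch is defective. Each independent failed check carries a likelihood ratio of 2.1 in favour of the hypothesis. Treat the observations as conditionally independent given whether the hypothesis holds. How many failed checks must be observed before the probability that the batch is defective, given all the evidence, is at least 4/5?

10

Prior odds = (1/300)/(299/300) = 1/299.
Likelihood ratio per failed check = 2.1.
Target posterior odds = 0.8/0.2 = 4.
Need (1/299) × 2.1ⁿ ≥ 4, i.e. 2.1ⁿ ≥ 1196.
2.1⁹ ≈794.28 falls short of 1196 but 2.1¹⁰ ≈1667.99 reaches it, so n = 10.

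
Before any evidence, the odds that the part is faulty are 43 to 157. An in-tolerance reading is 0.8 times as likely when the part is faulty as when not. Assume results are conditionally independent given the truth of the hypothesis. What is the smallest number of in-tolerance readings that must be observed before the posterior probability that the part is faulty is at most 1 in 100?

Prior odds = 43/157.
Likelihood ratio per in-tolerance reading = 0.8.
Target posterior odds = 0.01/0.99 = 1/99.
Need (43/157) × 0.8ⁿ ≤ 1/99, i.e. 0.8ⁿ ≤ 157/4257.
0.8¹⁴ ≈0.0439805 is still above 157/4257 but 0.8¹⁵ ≈0.0351844 is at or below it, so n = 15.

15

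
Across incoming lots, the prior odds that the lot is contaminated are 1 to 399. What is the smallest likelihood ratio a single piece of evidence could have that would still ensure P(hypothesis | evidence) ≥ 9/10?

3591

Prior odds = 1/399.
Target odds = 0.9/0.1 = 9.
Required Bayes factor = 9 ÷ (1/399) = 3591.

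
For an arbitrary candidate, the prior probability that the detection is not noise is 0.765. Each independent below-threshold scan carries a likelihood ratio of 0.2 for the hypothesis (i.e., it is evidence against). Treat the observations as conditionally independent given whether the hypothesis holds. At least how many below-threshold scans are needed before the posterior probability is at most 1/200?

Prior odds = 0.765/0.235 = 153/47.
Likelihood ratio per below-threshold scan = 0.2.
Target posterior odds = 0.005/0.995 = 1/199.
Need (153/47) × 0.2ⁿ ≤ 1/199, i.e. 0.2ⁿ ≤ 47/30447.
0.2⁴ = 0.0016 is still above 47/30447 but 0.2⁵ = 0.00032 is at or below it, so n = 5.

5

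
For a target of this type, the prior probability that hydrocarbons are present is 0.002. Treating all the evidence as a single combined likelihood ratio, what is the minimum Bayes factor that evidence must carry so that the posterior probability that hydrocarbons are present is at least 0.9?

4491

Prior odds = 0.002/0.998 = 1/499.
Target odds = 0.9/0.1 = 9.
Required Bayes factor = 9 ÷ (1/499) = 4491.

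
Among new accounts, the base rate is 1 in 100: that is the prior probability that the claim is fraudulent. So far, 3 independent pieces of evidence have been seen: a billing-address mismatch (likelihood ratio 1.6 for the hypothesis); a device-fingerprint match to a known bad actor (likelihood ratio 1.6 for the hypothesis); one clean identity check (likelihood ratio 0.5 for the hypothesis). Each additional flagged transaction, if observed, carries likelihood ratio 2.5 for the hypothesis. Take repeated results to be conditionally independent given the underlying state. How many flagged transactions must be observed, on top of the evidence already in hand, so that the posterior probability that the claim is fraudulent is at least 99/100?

Prior odds = 0.01/0.99 = 1/99.
Combined Bayes factor of the evidence already in hand = 1.6 × 1.6 × 0.5 = 1.28.
Odds after that evidence = (1/99) × 1.28 = 32/2475.
Target odds = 0.99/0.01 = 99.
Need 2.5ⁿ ≥ 99 ÷ (32/2475) = 7657.03125.
2.5⁹ = 1953125/512 falls short of 7657.03125 but 2.5¹⁰ = 9765625/1024 reaches it, so n = 10.

10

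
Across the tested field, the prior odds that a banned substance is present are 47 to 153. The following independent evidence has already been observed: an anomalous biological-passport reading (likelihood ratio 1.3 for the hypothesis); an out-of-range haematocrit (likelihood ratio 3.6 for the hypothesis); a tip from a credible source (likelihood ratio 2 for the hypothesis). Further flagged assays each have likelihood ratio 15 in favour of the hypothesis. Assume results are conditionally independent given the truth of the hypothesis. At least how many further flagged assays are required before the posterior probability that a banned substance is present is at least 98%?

Prior odds = 47/153.
Combined Bayes factor of the evidence already in hand = 1.3 × 3.6 × 2 = 9.36.
Odds after that evidence = (47/153) × 9.36 = 1222/425.
Target odds = 0.98/0.02 = 49.
Need 15ⁿ ≥ 49 ÷ (1222/425) = 20825/1222.
15¹ = 15 falls short of 20825/1222 but 15² = 225 reaches it, so n = 2.

2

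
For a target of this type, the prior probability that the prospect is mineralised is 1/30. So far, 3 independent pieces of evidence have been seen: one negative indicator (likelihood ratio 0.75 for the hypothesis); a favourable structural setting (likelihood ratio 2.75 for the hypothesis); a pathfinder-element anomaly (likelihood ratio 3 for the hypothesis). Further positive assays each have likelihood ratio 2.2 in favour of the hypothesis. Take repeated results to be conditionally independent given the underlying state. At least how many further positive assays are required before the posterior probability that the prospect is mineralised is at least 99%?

Prior odds = (1/30)/(29/30) = 1/29.
Combined Bayes factor of the evidence already in hand = 0.75 × 2.75 × 3 = 6.1875.
Odds after that evidence = (1/29) × 6.1875 = 99/464.
Target odds = 0.99/0.01 = 99.
Need 2.2ⁿ ≥ 99 ÷ (99/464) = 464.
2.2⁷ = 19487171/78125 falls short of 464 but 2.2⁸ = 214358881/390625 reaches it, so n = 8.

8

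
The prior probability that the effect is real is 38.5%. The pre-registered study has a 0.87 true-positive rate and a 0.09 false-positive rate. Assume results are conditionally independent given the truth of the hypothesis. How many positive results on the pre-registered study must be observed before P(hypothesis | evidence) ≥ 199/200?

3

Prior odds = 0.385/0.615 = 77/123.
Likelihood ratio of a positive result = 0.87/0.09 = 29/3.
Target posterior odds = 0.995/0.005 = 199.
Need (77/123) × (29/3)ⁿ ≥ 199, i.e. (29/3)ⁿ ≥ 24477/77.
(29/3)² = 841/9 falls short of 24477/77 but (29/3)³ = 24389/27 reaches it, so n = 3.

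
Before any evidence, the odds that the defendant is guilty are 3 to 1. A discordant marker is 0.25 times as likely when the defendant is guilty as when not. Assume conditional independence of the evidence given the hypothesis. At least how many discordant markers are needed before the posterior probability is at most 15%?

Prior odds = 3.
Likelihood ratio per discordant marker = 0.25.
Target posterior odds = 0.15/0.85 = 3/17.
Require 0.25ⁿ ≤ 3/17 ÷ 3 = 1/17.
0.25² = 0.0625 is still above 1/17 but 0.25³ = 0.015625 is at or below it, so n = 3.

3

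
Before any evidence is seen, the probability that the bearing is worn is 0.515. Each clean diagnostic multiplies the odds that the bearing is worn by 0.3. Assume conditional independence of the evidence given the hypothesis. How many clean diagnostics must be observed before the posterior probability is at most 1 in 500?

Prior odds: 0.515 ÷ 0.485 = 103/97.
Likelihood ratio per clean diagnostic = 0.3.
Target odds: 0.002 ÷ 0.998 = 1/499.
Require 0.3ⁿ ≤ 1/499 ÷ (103/97) = 97/51397.
0.3⁵ = 243/100000 is still above 97/51397 but 0.3⁶ = 729/1000000 is at or below it, so n = 6.

6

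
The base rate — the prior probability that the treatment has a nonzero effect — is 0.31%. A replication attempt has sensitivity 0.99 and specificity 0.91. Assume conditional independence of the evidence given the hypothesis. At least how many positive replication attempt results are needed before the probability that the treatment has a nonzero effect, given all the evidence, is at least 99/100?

Prior odds = 0.0031/0.9969 = 31/9969.
False-positive rate = 1 − 0.91 = 0.09; likelihood ratio of a positive = 0.99/0.09 = 11.
Target posterior odds = 0.99/0.01 = 99.
Need (31/9969) × 11ⁿ ≥ 99, i.e. 11ⁿ ≥ 986931/31.
11⁴ = 14641 falls short of 986931/31 but 11⁵ = 161051 reaches it, so n = 5.

5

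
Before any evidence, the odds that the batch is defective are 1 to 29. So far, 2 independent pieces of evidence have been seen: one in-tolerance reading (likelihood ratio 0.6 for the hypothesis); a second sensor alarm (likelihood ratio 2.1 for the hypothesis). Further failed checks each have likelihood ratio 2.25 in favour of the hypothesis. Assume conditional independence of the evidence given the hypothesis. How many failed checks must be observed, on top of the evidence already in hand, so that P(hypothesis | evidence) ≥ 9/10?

Prior odds = 1/29.
Combined Bayes factor of the evidence already in hand = 0.6 × 2.1 = 1.26.
Odds after that evidence = (1/29) × 1.26 = 63/1450.
Target odds = 0.9/0.1 = 9.
Need 2.25ⁿ ≥ 9 ÷ (63/1450) = 1450/7.
2.25⁶ = 531441/4096 falls short of 1450/7 but 2.25⁷ = 4782969/16384 reaches it, so n = 7.

7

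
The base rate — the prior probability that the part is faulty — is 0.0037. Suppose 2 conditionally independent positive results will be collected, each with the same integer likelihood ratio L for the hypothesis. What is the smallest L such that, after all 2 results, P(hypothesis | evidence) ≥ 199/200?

232

Prior odds = 0.0037/0.9963 = 37/9963.
Target odds = 0.995/0.005 = 199.
Need L² ≥ 199 ÷ (37/9963) = 1982637/37.
231² = 53361 < 1982637/37 ≤ 53824 = 232², so L = 232.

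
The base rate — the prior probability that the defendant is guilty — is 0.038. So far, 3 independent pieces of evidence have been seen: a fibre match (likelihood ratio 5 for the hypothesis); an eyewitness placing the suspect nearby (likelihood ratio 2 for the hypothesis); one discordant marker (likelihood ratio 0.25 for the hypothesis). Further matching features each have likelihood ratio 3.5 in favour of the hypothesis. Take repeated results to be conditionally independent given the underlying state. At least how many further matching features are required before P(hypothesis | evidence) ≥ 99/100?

Prior odds = 0.038/0.962 = 19/481.
Combined Bayes factor of the evidence already in hand = 5 × 2 × 0.25 = 2.5.
Odds after that evidence = (19/481) × 2.5 = 95/962.
Target odds = 0.99/0.01 = 99.
Need 3.5ⁿ ≥ 99 ÷ (95/962) = 95238/95.
3.5⁵ = 525.21875 falls short of 95238/95 but 3.5⁶ = 1838.265625 reaches it, so n = 6.

6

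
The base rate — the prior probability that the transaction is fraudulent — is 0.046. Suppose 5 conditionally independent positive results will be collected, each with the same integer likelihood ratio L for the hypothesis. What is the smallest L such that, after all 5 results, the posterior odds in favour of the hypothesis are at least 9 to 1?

Prior odds = 0.046/0.954 = 23/477.
Target odds = 9.
Need L⁵ ≥ 9 ÷ (23/477) = 4293/23.
2⁵ = 32 < 4293/23 ≤ 243 = 3⁵, so L = 3.

3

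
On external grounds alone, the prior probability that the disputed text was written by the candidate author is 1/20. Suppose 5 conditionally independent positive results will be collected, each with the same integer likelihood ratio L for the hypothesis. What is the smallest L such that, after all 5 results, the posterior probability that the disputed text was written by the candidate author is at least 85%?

3

Prior odds = 0.05/0.95 = 1/19.
Target odds = 0.85/0.15 = 17/3.
Need L⁵ ≥ 17/3 ÷ (1/19) = 323/3.
2⁵ = 32 < 323/3 ≤ 243 = 3⁵, so L = 3.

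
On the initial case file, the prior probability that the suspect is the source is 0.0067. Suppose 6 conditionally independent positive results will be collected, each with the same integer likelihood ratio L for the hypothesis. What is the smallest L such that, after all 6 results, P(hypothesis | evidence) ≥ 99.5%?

6

Prior odds = 0.0067/0.9933 = 67/9933.
Target odds = 0.995/0.005 = 199.
Need L⁶ ≥ 199 ÷ (67/9933) = 1976667/67.
5⁶ = 15625 < 1976667/67 ≤ 46656 = 6⁶, so L = 6.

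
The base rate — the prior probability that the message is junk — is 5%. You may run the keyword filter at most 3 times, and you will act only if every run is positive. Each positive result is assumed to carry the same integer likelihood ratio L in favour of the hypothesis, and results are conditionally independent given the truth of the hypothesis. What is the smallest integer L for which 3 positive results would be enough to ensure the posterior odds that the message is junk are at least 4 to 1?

Prior odds = 0.05/0.95 = 1/19.
Target odds = 4.
Need L³ ≥ 4 ÷ (1/19) = 76.
4³ = 64 < 76 ≤ 125 = 5³, so L = 5.

5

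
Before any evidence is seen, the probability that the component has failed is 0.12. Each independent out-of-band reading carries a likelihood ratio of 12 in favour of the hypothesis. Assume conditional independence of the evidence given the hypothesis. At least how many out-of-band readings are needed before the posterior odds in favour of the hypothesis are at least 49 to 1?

3

Prior odds: 0.12 ÷ 0.88 = 3/22.
Likelihood ratio per out-of-band reading = 12.
Target odds = 49.
Need (3/22) × 12ⁿ ≥ 49, i.e. 12ⁿ ≥ 1078/3.
12² = 144 falls short of 1078/3 but 12³ = 1728 reaches it, so n = 3.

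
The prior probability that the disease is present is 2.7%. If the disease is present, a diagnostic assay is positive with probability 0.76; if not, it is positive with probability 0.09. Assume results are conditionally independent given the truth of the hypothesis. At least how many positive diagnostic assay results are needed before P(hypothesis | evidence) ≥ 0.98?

Prior odds: 0.027 ÷ 0.973 = 27/973.
Likelihood ratio of a positive = 0.76/0.09 = 76/9.
Target posterior odds = 0.98/0.02 = 49.
Require (76/9)ⁿ ≥ 49 ÷ (27/973) = 47677/27.
(76/9)³ = 438976/729 falls short of 47677/27 but (76/9)⁴ = 33362176/6561 reaches it, so n = 4.

4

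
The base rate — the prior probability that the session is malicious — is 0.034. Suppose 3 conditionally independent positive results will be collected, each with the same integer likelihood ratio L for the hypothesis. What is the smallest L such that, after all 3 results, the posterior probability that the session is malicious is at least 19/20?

Prior odds = 0.034/0.966 = 17/483.
Target odds = 0.95/0.05 = 19.
Need L³ ≥ 19 ÷ (17/483) = 9177/17.
8³ = 512 < 9177/17 ≤ 729 = 9³, so L = 9.

9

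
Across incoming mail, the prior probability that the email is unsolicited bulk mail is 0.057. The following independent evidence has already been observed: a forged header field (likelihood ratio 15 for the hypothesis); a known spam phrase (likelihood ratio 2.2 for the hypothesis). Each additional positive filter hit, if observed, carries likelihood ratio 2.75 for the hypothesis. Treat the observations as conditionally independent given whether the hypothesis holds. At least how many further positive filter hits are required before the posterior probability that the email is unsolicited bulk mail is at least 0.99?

Prior odds = 0.057/0.943 = 57/943.
Combined Bayes factor of the evidence already in hand = 15 × 2.2 = 33.
Odds after that evidence = (57/943) × 33 = 1881/943.
Target odds = 0.99/0.01 = 99.
Need 2.75ⁿ ≥ 99 ÷ (1881/943) = 943/19.
2.75³ = 20.796875 falls short of 943/19 but 2.75⁴ = 57.19140625 reaches it, so n = 4.

4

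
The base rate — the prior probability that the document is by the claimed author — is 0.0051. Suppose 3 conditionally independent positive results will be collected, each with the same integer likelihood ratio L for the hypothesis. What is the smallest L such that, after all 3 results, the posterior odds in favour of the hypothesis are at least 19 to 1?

16

Prior odds = 0.0051/0.9949 = 51/9949.
Target odds = 19.
Need L³ ≥ 19 ÷ (51/9949) = 189031/51.
15³ = 3375 < 189031/51 ≤ 4096 = 16³, so L = 16.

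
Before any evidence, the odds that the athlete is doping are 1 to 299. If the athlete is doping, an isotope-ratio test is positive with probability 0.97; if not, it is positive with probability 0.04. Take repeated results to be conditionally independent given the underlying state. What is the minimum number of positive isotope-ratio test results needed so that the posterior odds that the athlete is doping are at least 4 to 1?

3

Prior odds = 1/299.
Likelihood ratio of a positive = 0.97/0.04 = 24.25.
Target odds = 4.
Require 24.25ⁿ ≥ 4 ÷ (1/299) = 1196.
24.25² = 588.0625 falls short of 1196 but 24.25³ = 912673/64 reaches it, so n = 3.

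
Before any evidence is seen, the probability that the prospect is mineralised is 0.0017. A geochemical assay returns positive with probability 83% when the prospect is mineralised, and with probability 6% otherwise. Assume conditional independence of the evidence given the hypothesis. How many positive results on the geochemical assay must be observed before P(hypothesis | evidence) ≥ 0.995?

5

Prior odds = 0.0017/0.9983 = 17/9983.
Likelihood ratio of a positive result = 0.83/0.06 = 83/6.
Target odds: 0.995 ÷ 0.005 = 199.
Require (83/6)ⁿ ≥ 199 ÷ (17/9983) = 1986617/17.
(83/6)⁴ = 47458321/1296 falls short of 1986617/17 but (83/6)⁵ ≈506564 reaches it, so n = 5.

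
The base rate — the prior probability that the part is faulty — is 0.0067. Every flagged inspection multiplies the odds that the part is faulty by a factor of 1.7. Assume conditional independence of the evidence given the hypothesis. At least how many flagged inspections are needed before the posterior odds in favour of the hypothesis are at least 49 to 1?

Prior odds = 0.0067/0.9933 = 67/9933.
Likelihood ratio per flagged inspection = 1.7.
Target odds = 49.
Require 1.7ⁿ ≥ 49 ÷ (67/9933) = 486717/67.
1.7¹⁶ ≈4866.12 falls short of 486717/67 but 1.7¹⁷ ≈8272.4 reaches it, so n = 17.

17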